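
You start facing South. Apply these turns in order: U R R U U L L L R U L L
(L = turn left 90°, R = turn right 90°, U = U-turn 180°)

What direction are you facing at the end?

Answer: Final heading: North

Derivation:
Start: South
  U (U-turn (180°)) -> North
  R (right (90° clockwise)) -> East
  R (right (90° clockwise)) -> South
  U (U-turn (180°)) -> North
  U (U-turn (180°)) -> South
  L (left (90° counter-clockwise)) -> East
  L (left (90° counter-clockwise)) -> North
  L (left (90° counter-clockwise)) -> West
  R (right (90° clockwise)) -> North
  U (U-turn (180°)) -> South
  L (left (90° counter-clockwise)) -> East
  L (left (90° counter-clockwise)) -> North
Final: North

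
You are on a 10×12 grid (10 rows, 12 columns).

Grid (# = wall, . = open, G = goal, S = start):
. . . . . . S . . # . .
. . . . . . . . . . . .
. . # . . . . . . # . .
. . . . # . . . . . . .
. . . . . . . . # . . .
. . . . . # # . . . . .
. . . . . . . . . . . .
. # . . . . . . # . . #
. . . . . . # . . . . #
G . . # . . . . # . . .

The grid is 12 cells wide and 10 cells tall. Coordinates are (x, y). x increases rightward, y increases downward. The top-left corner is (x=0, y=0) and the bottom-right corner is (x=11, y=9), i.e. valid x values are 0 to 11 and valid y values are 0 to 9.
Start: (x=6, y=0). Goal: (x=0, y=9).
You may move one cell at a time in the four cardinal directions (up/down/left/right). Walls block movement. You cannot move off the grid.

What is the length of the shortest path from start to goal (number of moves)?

Answer: Shortest path length: 15

Derivation:
BFS from (x=6, y=0) until reaching (x=0, y=9):
  Distance 0: (x=6, y=0)
  Distance 1: (x=5, y=0), (x=7, y=0), (x=6, y=1)
  Distance 2: (x=4, y=0), (x=8, y=0), (x=5, y=1), (x=7, y=1), (x=6, y=2)
  Distance 3: (x=3, y=0), (x=4, y=1), (x=8, y=1), (x=5, y=2), (x=7, y=2), (x=6, y=3)
  Distance 4: (x=2, y=0), (x=3, y=1), (x=9, y=1), (x=4, y=2), (x=8, y=2), (x=5, y=3), (x=7, y=3), (x=6, y=4)
  Distance 5: (x=1, y=0), (x=2, y=1), (x=10, y=1), (x=3, y=2), (x=8, y=3), (x=5, y=4), (x=7, y=4)
  Distance 6: (x=0, y=0), (x=10, y=0), (x=1, y=1), (x=11, y=1), (x=10, y=2), (x=3, y=3), (x=9, y=3), (x=4, y=4), (x=7, y=5)
  Distance 7: (x=11, y=0), (x=0, y=1), (x=1, y=2), (x=11, y=2), (x=2, y=3), (x=10, y=3), (x=3, y=4), (x=9, y=4), (x=4, y=5), (x=8, y=5), (x=7, y=6)
  Distance 8: (x=0, y=2), (x=1, y=3), (x=11, y=3), (x=2, y=4), (x=10, y=4), (x=3, y=5), (x=9, y=5), (x=4, y=6), (x=6, y=6), (x=8, y=6), (x=7, y=7)
  Distance 9: (x=0, y=3), (x=1, y=4), (x=11, y=4), (x=2, y=5), (x=10, y=5), (x=3, y=6), (x=5, y=6), (x=9, y=6), (x=4, y=7), (x=6, y=7), (x=7, y=8)
  Distance 10: (x=0, y=4), (x=1, y=5), (x=11, y=5), (x=2, y=6), (x=10, y=6), (x=3, y=7), (x=5, y=7), (x=9, y=7), (x=4, y=8), (x=8, y=8), (x=7, y=9)
  Distance 11: (x=0, y=5), (x=1, y=6), (x=11, y=6), (x=2, y=7), (x=10, y=7), (x=3, y=8), (x=5, y=8), (x=9, y=8), (x=4, y=9), (x=6, y=9)
  Distance 12: (x=0, y=6), (x=2, y=8), (x=10, y=8), (x=5, y=9), (x=9, y=9)
  Distance 13: (x=0, y=7), (x=1, y=8), (x=2, y=9), (x=10, y=9)
  Distance 14: (x=0, y=8), (x=1, y=9), (x=11, y=9)
  Distance 15: (x=0, y=9)  <- goal reached here
One shortest path (15 moves): (x=6, y=0) -> (x=5, y=0) -> (x=4, y=0) -> (x=3, y=0) -> (x=2, y=0) -> (x=1, y=0) -> (x=0, y=0) -> (x=0, y=1) -> (x=0, y=2) -> (x=0, y=3) -> (x=0, y=4) -> (x=0, y=5) -> (x=0, y=6) -> (x=0, y=7) -> (x=0, y=8) -> (x=0, y=9)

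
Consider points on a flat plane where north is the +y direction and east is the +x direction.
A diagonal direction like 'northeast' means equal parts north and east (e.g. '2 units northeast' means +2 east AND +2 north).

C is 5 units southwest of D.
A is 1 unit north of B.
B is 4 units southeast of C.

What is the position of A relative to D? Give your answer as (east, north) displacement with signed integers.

Answer: A is at (east=-1, north=-8) relative to D.

Derivation:
Place D at the origin (east=0, north=0).
  C is 5 units southwest of D: delta (east=-5, north=-5); C at (east=-5, north=-5).
  B is 4 units southeast of C: delta (east=+4, north=-4); B at (east=-1, north=-9).
  A is 1 unit north of B: delta (east=+0, north=+1); A at (east=-1, north=-8).
Therefore A relative to D: (east=-1, north=-8).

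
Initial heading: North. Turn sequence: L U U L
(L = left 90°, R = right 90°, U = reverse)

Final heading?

Answer: Final heading: South

Derivation:
Start: North
  L (left (90° counter-clockwise)) -> West
  U (U-turn (180°)) -> East
  U (U-turn (180°)) -> West
  L (left (90° counter-clockwise)) -> South
Final: South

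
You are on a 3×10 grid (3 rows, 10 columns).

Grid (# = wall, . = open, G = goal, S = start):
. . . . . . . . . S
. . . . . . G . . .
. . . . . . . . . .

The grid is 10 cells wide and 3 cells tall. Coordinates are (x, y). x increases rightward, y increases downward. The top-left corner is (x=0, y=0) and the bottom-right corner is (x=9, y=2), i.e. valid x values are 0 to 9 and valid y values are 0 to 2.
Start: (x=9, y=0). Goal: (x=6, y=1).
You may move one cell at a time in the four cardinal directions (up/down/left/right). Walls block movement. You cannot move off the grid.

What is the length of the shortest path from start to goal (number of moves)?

Answer: Shortest path length: 4

Derivation:
BFS from (x=9, y=0) until reaching (x=6, y=1):
  Distance 0: (x=9, y=0)
  Distance 1: (x=8, y=0), (x=9, y=1)
  Distance 2: (x=7, y=0), (x=8, y=1), (x=9, y=2)
  Distance 3: (x=6, y=0), (x=7, y=1), (x=8, y=2)
  Distance 4: (x=5, y=0), (x=6, y=1), (x=7, y=2)  <- goal reached here
One shortest path (4 moves): (x=9, y=0) -> (x=8, y=0) -> (x=7, y=0) -> (x=6, y=0) -> (x=6, y=1)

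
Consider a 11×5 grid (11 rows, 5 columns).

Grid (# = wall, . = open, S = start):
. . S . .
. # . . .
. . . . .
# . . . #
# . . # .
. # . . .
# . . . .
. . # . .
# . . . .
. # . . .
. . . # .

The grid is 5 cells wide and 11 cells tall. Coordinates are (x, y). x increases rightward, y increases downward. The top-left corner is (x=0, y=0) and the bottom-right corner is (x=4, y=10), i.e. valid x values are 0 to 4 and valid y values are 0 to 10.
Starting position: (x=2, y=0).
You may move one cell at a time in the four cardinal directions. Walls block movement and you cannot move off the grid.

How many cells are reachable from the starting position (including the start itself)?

Answer: Reachable cells: 43

Derivation:
BFS flood-fill from (x=2, y=0):
  Distance 0: (x=2, y=0)
  Distance 1: (x=1, y=0), (x=3, y=0), (x=2, y=1)
  Distance 2: (x=0, y=0), (x=4, y=0), (x=3, y=1), (x=2, y=2)
  Distance 3: (x=0, y=1), (x=4, y=1), (x=1, y=2), (x=3, y=2), (x=2, y=3)
  Distance 4: (x=0, y=2), (x=4, y=2), (x=1, y=3), (x=3, y=3), (x=2, y=4)
  Distance 5: (x=1, y=4), (x=2, y=5)
  Distance 6: (x=3, y=5), (x=2, y=6)
  Distance 7: (x=4, y=5), (x=1, y=6), (x=3, y=6)
  Distance 8: (x=4, y=4), (x=4, y=6), (x=1, y=7), (x=3, y=7)
  Distance 9: (x=0, y=7), (x=4, y=7), (x=1, y=8), (x=3, y=8)
  Distance 10: (x=2, y=8), (x=4, y=8), (x=3, y=9)
  Distance 11: (x=2, y=9), (x=4, y=9)
  Distance 12: (x=2, y=10), (x=4, y=10)
  Distance 13: (x=1, y=10)
  Distance 14: (x=0, y=10)
  Distance 15: (x=0, y=9)
Total reachable: 43 (grid has 44 open cells total)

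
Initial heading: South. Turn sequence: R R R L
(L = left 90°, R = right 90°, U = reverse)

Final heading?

Answer: Final heading: North

Derivation:
Start: South
  R (right (90° clockwise)) -> West
  R (right (90° clockwise)) -> North
  R (right (90° clockwise)) -> East
  L (left (90° counter-clockwise)) -> North
Final: North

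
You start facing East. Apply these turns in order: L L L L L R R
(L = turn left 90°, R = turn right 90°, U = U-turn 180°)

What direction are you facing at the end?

Start: East
  L (left (90° counter-clockwise)) -> North
  L (left (90° counter-clockwise)) -> West
  L (left (90° counter-clockwise)) -> South
  L (left (90° counter-clockwise)) -> East
  L (left (90° counter-clockwise)) -> North
  R (right (90° clockwise)) -> East
  R (right (90° clockwise)) -> South
Final: South

Answer: Final heading: South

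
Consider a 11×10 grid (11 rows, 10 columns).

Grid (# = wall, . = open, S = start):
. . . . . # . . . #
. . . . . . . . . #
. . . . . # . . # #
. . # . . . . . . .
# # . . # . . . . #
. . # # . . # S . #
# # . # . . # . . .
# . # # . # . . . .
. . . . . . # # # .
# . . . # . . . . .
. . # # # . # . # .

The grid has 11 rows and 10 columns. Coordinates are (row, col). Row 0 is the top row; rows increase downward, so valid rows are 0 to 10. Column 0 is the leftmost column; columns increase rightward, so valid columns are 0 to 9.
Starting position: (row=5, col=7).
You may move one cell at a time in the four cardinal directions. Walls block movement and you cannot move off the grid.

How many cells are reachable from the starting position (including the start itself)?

Answer: Reachable cells: 74

Derivation:
BFS flood-fill from (row=5, col=7):
  Distance 0: (row=5, col=7)
  Distance 1: (row=4, col=7), (row=5, col=8), (row=6, col=7)
  Distance 2: (row=3, col=7), (row=4, col=6), (row=4, col=8), (row=6, col=8), (row=7, col=7)
  Distance 3: (row=2, col=7), (row=3, col=6), (row=3, col=8), (row=4, col=5), (row=6, col=9), (row=7, col=6), (row=7, col=8)
  Distance 4: (row=1, col=7), (row=2, col=6), (row=3, col=5), (row=3, col=9), (row=5, col=5), (row=7, col=9)
  Distance 5: (row=0, col=7), (row=1, col=6), (row=1, col=8), (row=3, col=4), (row=5, col=4), (row=6, col=5), (row=8, col=9)
  Distance 6: (row=0, col=6), (row=0, col=8), (row=1, col=5), (row=2, col=4), (row=3, col=3), (row=6, col=4), (row=9, col=9)
  Distance 7: (row=1, col=4), (row=2, col=3), (row=4, col=3), (row=7, col=4), (row=9, col=8), (row=10, col=9)
  Distance 8: (row=0, col=4), (row=1, col=3), (row=2, col=2), (row=4, col=2), (row=8, col=4), (row=9, col=7)
  Distance 9: (row=0, col=3), (row=1, col=2), (row=2, col=1), (row=8, col=3), (row=8, col=5), (row=9, col=6), (row=10, col=7)
  Distance 10: (row=0, col=2), (row=1, col=1), (row=2, col=0), (row=3, col=1), (row=8, col=2), (row=9, col=3), (row=9, col=5)
  Distance 11: (row=0, col=1), (row=1, col=0), (row=3, col=0), (row=8, col=1), (row=9, col=2), (row=10, col=5)
  Distance 12: (row=0, col=0), (row=7, col=1), (row=8, col=0), (row=9, col=1)
  Distance 13: (row=10, col=1)
  Distance 14: (row=10, col=0)
Total reachable: 74 (grid has 77 open cells total)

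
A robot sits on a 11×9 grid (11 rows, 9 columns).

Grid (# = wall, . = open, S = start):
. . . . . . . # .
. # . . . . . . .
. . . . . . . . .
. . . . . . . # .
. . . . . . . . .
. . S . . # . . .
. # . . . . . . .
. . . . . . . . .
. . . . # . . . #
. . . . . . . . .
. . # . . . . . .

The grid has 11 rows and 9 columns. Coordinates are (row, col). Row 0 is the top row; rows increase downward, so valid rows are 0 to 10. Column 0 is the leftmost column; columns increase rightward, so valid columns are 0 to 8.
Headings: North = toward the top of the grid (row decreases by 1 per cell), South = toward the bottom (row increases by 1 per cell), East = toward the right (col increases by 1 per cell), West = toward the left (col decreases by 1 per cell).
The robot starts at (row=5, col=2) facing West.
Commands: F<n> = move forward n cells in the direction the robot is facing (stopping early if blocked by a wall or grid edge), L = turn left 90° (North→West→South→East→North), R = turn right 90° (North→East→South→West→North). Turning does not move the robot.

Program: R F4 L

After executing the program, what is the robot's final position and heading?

Start: (row=5, col=2), facing West
  R: turn right, now facing North
  F4: move forward 4, now at (row=1, col=2)
  L: turn left, now facing West
Final: (row=1, col=2), facing West

Answer: Final position: (row=1, col=2), facing West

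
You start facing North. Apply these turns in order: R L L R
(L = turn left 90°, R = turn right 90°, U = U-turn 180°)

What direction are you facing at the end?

Answer: Final heading: North

Derivation:
Start: North
  R (right (90° clockwise)) -> East
  L (left (90° counter-clockwise)) -> North
  L (left (90° counter-clockwise)) -> West
  R (right (90° clockwise)) -> North
Final: North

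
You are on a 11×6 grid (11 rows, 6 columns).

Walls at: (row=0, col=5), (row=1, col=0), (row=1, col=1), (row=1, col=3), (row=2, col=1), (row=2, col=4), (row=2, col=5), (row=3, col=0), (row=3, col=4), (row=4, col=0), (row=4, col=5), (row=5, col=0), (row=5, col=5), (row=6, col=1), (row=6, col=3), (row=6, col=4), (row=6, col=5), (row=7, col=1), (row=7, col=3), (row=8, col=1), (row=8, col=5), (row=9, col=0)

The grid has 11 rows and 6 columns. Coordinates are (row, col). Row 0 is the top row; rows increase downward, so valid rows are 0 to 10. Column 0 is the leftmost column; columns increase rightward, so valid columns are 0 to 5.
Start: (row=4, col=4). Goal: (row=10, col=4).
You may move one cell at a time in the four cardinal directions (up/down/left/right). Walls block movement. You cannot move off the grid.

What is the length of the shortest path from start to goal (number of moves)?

BFS from (row=4, col=4) until reaching (row=10, col=4):
  Distance 0: (row=4, col=4)
  Distance 1: (row=4, col=3), (row=5, col=4)
  Distance 2: (row=3, col=3), (row=4, col=2), (row=5, col=3)
  Distance 3: (row=2, col=3), (row=3, col=2), (row=4, col=1), (row=5, col=2)
  Distance 4: (row=2, col=2), (row=3, col=1), (row=5, col=1), (row=6, col=2)
  Distance 5: (row=1, col=2), (row=7, col=2)
  Distance 6: (row=0, col=2), (row=8, col=2)
  Distance 7: (row=0, col=1), (row=0, col=3), (row=8, col=3), (row=9, col=2)
  Distance 8: (row=0, col=0), (row=0, col=4), (row=8, col=4), (row=9, col=1), (row=9, col=3), (row=10, col=2)
  Distance 9: (row=1, col=4), (row=7, col=4), (row=9, col=4), (row=10, col=1), (row=10, col=3)
  Distance 10: (row=1, col=5), (row=7, col=5), (row=9, col=5), (row=10, col=0), (row=10, col=4)  <- goal reached here
One shortest path (10 moves): (row=4, col=4) -> (row=4, col=3) -> (row=4, col=2) -> (row=5, col=2) -> (row=6, col=2) -> (row=7, col=2) -> (row=8, col=2) -> (row=8, col=3) -> (row=8, col=4) -> (row=9, col=4) -> (row=10, col=4)

Answer: Shortest path length: 10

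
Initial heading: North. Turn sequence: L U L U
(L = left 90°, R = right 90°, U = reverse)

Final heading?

Start: North
  L (left (90° counter-clockwise)) -> West
  U (U-turn (180°)) -> East
  L (left (90° counter-clockwise)) -> North
  U (U-turn (180°)) -> South
Final: South

Answer: Final heading: South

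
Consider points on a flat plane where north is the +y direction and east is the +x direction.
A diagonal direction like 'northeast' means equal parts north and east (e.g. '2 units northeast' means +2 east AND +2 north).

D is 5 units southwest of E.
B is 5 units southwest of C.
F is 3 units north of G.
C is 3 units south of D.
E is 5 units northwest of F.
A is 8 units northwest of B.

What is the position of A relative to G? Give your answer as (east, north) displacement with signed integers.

Answer: A is at (east=-23, north=3) relative to G.

Derivation:
Place G at the origin (east=0, north=0).
  F is 3 units north of G: delta (east=+0, north=+3); F at (east=0, north=3).
  E is 5 units northwest of F: delta (east=-5, north=+5); E at (east=-5, north=8).
  D is 5 units southwest of E: delta (east=-5, north=-5); D at (east=-10, north=3).
  C is 3 units south of D: delta (east=+0, north=-3); C at (east=-10, north=0).
  B is 5 units southwest of C: delta (east=-5, north=-5); B at (east=-15, north=-5).
  A is 8 units northwest of B: delta (east=-8, north=+8); A at (east=-23, north=3).
Therefore A relative to G: (east=-23, north=3).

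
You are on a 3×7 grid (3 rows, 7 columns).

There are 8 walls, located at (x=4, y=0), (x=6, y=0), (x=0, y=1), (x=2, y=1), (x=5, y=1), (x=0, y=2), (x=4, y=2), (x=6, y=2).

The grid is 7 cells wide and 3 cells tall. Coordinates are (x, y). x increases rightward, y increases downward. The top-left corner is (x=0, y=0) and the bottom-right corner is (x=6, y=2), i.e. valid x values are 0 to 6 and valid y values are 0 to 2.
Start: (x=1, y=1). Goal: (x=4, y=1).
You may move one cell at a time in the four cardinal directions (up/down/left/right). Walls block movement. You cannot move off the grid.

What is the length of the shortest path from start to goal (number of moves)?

Answer: Shortest path length: 5

Derivation:
BFS from (x=1, y=1) until reaching (x=4, y=1):
  Distance 0: (x=1, y=1)
  Distance 1: (x=1, y=0), (x=1, y=2)
  Distance 2: (x=0, y=0), (x=2, y=0), (x=2, y=2)
  Distance 3: (x=3, y=0), (x=3, y=2)
  Distance 4: (x=3, y=1)
  Distance 5: (x=4, y=1)  <- goal reached here
One shortest path (5 moves): (x=1, y=1) -> (x=1, y=0) -> (x=2, y=0) -> (x=3, y=0) -> (x=3, y=1) -> (x=4, y=1)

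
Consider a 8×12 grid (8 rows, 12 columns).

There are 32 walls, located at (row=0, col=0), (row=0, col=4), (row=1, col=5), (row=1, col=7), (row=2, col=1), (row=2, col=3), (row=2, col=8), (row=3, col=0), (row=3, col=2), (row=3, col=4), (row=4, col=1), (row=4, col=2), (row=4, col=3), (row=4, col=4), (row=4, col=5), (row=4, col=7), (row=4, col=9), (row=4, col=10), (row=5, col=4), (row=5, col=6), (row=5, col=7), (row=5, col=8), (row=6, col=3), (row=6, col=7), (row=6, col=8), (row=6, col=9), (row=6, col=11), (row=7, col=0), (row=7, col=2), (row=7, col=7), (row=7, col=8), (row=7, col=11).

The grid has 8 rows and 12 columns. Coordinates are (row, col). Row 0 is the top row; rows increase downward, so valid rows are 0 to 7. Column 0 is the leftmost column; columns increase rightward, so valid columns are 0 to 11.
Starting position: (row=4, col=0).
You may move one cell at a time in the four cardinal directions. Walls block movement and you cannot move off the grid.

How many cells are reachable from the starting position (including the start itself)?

BFS flood-fill from (row=4, col=0):
  Distance 0: (row=4, col=0)
  Distance 1: (row=5, col=0)
  Distance 2: (row=5, col=1), (row=6, col=0)
  Distance 3: (row=5, col=2), (row=6, col=1)
  Distance 4: (row=5, col=3), (row=6, col=2), (row=7, col=1)
Total reachable: 9 (grid has 64 open cells total)

Answer: Reachable cells: 9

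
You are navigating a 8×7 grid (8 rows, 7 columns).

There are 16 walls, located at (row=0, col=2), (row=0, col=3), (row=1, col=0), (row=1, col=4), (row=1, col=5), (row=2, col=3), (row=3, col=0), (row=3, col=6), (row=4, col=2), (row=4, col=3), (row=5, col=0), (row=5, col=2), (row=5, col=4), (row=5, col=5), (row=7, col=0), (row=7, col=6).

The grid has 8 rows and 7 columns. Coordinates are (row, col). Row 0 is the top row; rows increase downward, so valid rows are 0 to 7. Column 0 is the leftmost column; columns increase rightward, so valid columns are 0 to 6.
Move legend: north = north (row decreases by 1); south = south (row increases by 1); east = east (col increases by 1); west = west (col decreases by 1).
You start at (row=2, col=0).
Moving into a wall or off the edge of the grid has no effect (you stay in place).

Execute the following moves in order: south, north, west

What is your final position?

Answer: Final position: (row=2, col=0)

Derivation:
Start: (row=2, col=0)
  south (south): blocked, stay at (row=2, col=0)
  north (north): blocked, stay at (row=2, col=0)
  west (west): blocked, stay at (row=2, col=0)
Final: (row=2, col=0)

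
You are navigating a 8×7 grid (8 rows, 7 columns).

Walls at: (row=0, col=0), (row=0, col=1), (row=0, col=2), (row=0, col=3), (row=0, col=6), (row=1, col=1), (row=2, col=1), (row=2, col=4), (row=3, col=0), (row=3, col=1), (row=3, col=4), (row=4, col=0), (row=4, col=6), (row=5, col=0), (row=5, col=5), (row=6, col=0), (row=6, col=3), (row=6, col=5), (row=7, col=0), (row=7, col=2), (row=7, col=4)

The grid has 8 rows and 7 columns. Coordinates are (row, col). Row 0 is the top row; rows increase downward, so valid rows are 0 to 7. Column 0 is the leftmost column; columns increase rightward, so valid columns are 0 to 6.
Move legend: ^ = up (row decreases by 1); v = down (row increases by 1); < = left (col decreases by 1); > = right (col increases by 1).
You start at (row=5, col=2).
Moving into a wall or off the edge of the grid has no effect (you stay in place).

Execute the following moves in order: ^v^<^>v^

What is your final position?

Start: (row=5, col=2)
  ^ (up): (row=5, col=2) -> (row=4, col=2)
  v (down): (row=4, col=2) -> (row=5, col=2)
  ^ (up): (row=5, col=2) -> (row=4, col=2)
  < (left): (row=4, col=2) -> (row=4, col=1)
  ^ (up): blocked, stay at (row=4, col=1)
  > (right): (row=4, col=1) -> (row=4, col=2)
  v (down): (row=4, col=2) -> (row=5, col=2)
  ^ (up): (row=5, col=2) -> (row=4, col=2)
Final: (row=4, col=2)

Answer: Final position: (row=4, col=2)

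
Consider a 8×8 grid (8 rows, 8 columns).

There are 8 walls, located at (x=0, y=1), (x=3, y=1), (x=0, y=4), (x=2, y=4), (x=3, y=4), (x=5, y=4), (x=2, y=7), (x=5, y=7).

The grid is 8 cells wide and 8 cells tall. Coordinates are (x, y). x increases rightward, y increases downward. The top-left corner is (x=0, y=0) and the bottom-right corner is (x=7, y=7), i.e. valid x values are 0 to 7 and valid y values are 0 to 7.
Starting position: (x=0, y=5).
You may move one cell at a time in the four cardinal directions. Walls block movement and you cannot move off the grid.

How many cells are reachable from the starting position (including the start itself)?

BFS flood-fill from (x=0, y=5):
  Distance 0: (x=0, y=5)
  Distance 1: (x=1, y=5), (x=0, y=6)
  Distance 2: (x=1, y=4), (x=2, y=5), (x=1, y=6), (x=0, y=7)
  Distance 3: (x=1, y=3), (x=3, y=5), (x=2, y=6), (x=1, y=7)
  Distance 4: (x=1, y=2), (x=0, y=3), (x=2, y=3), (x=4, y=5), (x=3, y=6)
  Distance 5: (x=1, y=1), (x=0, y=2), (x=2, y=2), (x=3, y=3), (x=4, y=4), (x=5, y=5), (x=4, y=6), (x=3, y=7)
  Distance 6: (x=1, y=0), (x=2, y=1), (x=3, y=2), (x=4, y=3), (x=6, y=5), (x=5, y=6), (x=4, y=7)
  Distance 7: (x=0, y=0), (x=2, y=0), (x=4, y=2), (x=5, y=3), (x=6, y=4), (x=7, y=5), (x=6, y=6)
  Distance 8: (x=3, y=0), (x=4, y=1), (x=5, y=2), (x=6, y=3), (x=7, y=4), (x=7, y=6), (x=6, y=7)
  Distance 9: (x=4, y=0), (x=5, y=1), (x=6, y=2), (x=7, y=3), (x=7, y=7)
  Distance 10: (x=5, y=0), (x=6, y=1), (x=7, y=2)
  Distance 11: (x=6, y=0), (x=7, y=1)
  Distance 12: (x=7, y=0)
Total reachable: 56 (grid has 56 open cells total)

Answer: Reachable cells: 56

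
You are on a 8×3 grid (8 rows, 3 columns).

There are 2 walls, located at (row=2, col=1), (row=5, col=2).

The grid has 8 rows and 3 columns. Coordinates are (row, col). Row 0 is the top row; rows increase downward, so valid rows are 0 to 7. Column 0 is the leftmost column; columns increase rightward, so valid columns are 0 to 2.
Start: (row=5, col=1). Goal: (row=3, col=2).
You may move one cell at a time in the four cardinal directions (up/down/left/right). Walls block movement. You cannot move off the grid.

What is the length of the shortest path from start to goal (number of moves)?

Answer: Shortest path length: 3

Derivation:
BFS from (row=5, col=1) until reaching (row=3, col=2):
  Distance 0: (row=5, col=1)
  Distance 1: (row=4, col=1), (row=5, col=0), (row=6, col=1)
  Distance 2: (row=3, col=1), (row=4, col=0), (row=4, col=2), (row=6, col=0), (row=6, col=2), (row=7, col=1)
  Distance 3: (row=3, col=0), (row=3, col=2), (row=7, col=0), (row=7, col=2)  <- goal reached here
One shortest path (3 moves): (row=5, col=1) -> (row=4, col=1) -> (row=4, col=2) -> (row=3, col=2)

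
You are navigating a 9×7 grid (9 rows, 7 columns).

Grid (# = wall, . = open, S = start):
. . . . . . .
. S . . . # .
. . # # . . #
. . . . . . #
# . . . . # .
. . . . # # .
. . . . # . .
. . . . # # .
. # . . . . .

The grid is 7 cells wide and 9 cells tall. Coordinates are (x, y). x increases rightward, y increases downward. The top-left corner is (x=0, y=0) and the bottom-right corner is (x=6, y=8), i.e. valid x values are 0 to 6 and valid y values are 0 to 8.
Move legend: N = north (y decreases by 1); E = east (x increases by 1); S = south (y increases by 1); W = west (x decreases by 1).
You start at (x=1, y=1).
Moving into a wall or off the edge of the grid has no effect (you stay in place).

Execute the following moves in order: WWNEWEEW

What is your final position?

Start: (x=1, y=1)
  W (west): (x=1, y=1) -> (x=0, y=1)
  W (west): blocked, stay at (x=0, y=1)
  N (north): (x=0, y=1) -> (x=0, y=0)
  E (east): (x=0, y=0) -> (x=1, y=0)
  W (west): (x=1, y=0) -> (x=0, y=0)
  E (east): (x=0, y=0) -> (x=1, y=0)
  E (east): (x=1, y=0) -> (x=2, y=0)
  W (west): (x=2, y=0) -> (x=1, y=0)
Final: (x=1, y=0)

Answer: Final position: (x=1, y=0)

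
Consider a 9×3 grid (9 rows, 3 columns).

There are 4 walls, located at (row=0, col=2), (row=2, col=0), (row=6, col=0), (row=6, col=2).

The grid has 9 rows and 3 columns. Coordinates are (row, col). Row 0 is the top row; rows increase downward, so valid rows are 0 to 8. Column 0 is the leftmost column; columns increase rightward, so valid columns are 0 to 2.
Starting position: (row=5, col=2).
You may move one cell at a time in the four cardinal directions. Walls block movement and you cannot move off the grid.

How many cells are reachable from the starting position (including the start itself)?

Answer: Reachable cells: 23

Derivation:
BFS flood-fill from (row=5, col=2):
  Distance 0: (row=5, col=2)
  Distance 1: (row=4, col=2), (row=5, col=1)
  Distance 2: (row=3, col=2), (row=4, col=1), (row=5, col=0), (row=6, col=1)
  Distance 3: (row=2, col=2), (row=3, col=1), (row=4, col=0), (row=7, col=1)
  Distance 4: (row=1, col=2), (row=2, col=1), (row=3, col=0), (row=7, col=0), (row=7, col=2), (row=8, col=1)
  Distance 5: (row=1, col=1), (row=8, col=0), (row=8, col=2)
  Distance 6: (row=0, col=1), (row=1, col=0)
  Distance 7: (row=0, col=0)
Total reachable: 23 (grid has 23 open cells total)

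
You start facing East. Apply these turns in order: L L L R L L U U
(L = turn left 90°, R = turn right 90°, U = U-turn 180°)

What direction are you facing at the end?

Start: East
  L (left (90° counter-clockwise)) -> North
  L (left (90° counter-clockwise)) -> West
  L (left (90° counter-clockwise)) -> South
  R (right (90° clockwise)) -> West
  L (left (90° counter-clockwise)) -> South
  L (left (90° counter-clockwise)) -> East
  U (U-turn (180°)) -> West
  U (U-turn (180°)) -> East
Final: East

Answer: Final heading: East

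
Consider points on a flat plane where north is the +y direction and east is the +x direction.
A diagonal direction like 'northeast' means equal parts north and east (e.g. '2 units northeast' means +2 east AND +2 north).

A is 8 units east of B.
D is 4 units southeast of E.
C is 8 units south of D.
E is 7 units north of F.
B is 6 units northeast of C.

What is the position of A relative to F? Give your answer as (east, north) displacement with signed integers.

Answer: A is at (east=18, north=1) relative to F.

Derivation:
Place F at the origin (east=0, north=0).
  E is 7 units north of F: delta (east=+0, north=+7); E at (east=0, north=7).
  D is 4 units southeast of E: delta (east=+4, north=-4); D at (east=4, north=3).
  C is 8 units south of D: delta (east=+0, north=-8); C at (east=4, north=-5).
  B is 6 units northeast of C: delta (east=+6, north=+6); B at (east=10, north=1).
  A is 8 units east of B: delta (east=+8, north=+0); A at (east=18, north=1).
Therefore A relative to F: (east=18, north=1).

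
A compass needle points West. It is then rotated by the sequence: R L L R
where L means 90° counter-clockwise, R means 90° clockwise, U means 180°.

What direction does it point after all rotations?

Start: West
  R (right (90° clockwise)) -> North
  L (left (90° counter-clockwise)) -> West
  L (left (90° counter-clockwise)) -> South
  R (right (90° clockwise)) -> West
Final: West

Answer: Final heading: West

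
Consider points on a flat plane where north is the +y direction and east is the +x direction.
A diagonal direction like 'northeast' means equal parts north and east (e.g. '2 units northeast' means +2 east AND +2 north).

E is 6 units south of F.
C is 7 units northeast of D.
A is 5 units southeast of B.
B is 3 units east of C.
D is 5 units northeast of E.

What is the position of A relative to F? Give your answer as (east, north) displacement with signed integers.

Answer: A is at (east=20, north=1) relative to F.

Derivation:
Place F at the origin (east=0, north=0).
  E is 6 units south of F: delta (east=+0, north=-6); E at (east=0, north=-6).
  D is 5 units northeast of E: delta (east=+5, north=+5); D at (east=5, north=-1).
  C is 7 units northeast of D: delta (east=+7, north=+7); C at (east=12, north=6).
  B is 3 units east of C: delta (east=+3, north=+0); B at (east=15, north=6).
  A is 5 units southeast of B: delta (east=+5, north=-5); A at (east=20, north=1).
Therefore A relative to F: (east=20, north=1).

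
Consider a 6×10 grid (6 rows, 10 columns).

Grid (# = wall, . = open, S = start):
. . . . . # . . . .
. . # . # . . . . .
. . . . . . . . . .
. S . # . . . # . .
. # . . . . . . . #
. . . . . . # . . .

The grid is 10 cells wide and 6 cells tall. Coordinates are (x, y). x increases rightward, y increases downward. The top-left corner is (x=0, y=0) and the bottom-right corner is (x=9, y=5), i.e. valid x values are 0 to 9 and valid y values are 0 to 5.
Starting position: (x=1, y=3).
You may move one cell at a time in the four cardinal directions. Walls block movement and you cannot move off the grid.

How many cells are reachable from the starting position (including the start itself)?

Answer: Reachable cells: 52

Derivation:
BFS flood-fill from (x=1, y=3):
  Distance 0: (x=1, y=3)
  Distance 1: (x=1, y=2), (x=0, y=3), (x=2, y=3)
  Distance 2: (x=1, y=1), (x=0, y=2), (x=2, y=2), (x=0, y=4), (x=2, y=4)
  Distance 3: (x=1, y=0), (x=0, y=1), (x=3, y=2), (x=3, y=4), (x=0, y=5), (x=2, y=5)
  Distance 4: (x=0, y=0), (x=2, y=0), (x=3, y=1), (x=4, y=2), (x=4, y=4), (x=1, y=5), (x=3, y=5)
  Distance 5: (x=3, y=0), (x=5, y=2), (x=4, y=3), (x=5, y=4), (x=4, y=5)
  Distance 6: (x=4, y=0), (x=5, y=1), (x=6, y=2), (x=5, y=3), (x=6, y=4), (x=5, y=5)
  Distance 7: (x=6, y=1), (x=7, y=2), (x=6, y=3), (x=7, y=4)
  Distance 8: (x=6, y=0), (x=7, y=1), (x=8, y=2), (x=8, y=4), (x=7, y=5)
  Distance 9: (x=7, y=0), (x=8, y=1), (x=9, y=2), (x=8, y=3), (x=8, y=5)
  Distance 10: (x=8, y=0), (x=9, y=1), (x=9, y=3), (x=9, y=5)
  Distance 11: (x=9, y=0)
Total reachable: 52 (grid has 52 open cells total)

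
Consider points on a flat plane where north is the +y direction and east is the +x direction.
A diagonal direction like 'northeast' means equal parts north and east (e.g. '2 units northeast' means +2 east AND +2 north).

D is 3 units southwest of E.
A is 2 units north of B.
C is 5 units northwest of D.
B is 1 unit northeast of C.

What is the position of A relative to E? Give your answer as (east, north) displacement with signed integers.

Place E at the origin (east=0, north=0).
  D is 3 units southwest of E: delta (east=-3, north=-3); D at (east=-3, north=-3).
  C is 5 units northwest of D: delta (east=-5, north=+5); C at (east=-8, north=2).
  B is 1 unit northeast of C: delta (east=+1, north=+1); B at (east=-7, north=3).
  A is 2 units north of B: delta (east=+0, north=+2); A at (east=-7, north=5).
Therefore A relative to E: (east=-7, north=5).

Answer: A is at (east=-7, north=5) relative to E.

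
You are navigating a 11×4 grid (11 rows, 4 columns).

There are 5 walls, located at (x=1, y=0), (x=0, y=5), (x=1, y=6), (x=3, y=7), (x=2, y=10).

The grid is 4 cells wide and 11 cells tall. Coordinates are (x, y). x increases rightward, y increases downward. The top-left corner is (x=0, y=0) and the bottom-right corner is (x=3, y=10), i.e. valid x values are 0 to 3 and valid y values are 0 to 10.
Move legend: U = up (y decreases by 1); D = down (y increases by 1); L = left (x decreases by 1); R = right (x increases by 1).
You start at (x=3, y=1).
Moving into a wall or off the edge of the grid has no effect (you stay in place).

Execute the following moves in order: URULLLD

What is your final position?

Start: (x=3, y=1)
  U (up): (x=3, y=1) -> (x=3, y=0)
  R (right): blocked, stay at (x=3, y=0)
  U (up): blocked, stay at (x=3, y=0)
  L (left): (x=3, y=0) -> (x=2, y=0)
  L (left): blocked, stay at (x=2, y=0)
  L (left): blocked, stay at (x=2, y=0)
  D (down): (x=2, y=0) -> (x=2, y=1)
Final: (x=2, y=1)

Answer: Final position: (x=2, y=1)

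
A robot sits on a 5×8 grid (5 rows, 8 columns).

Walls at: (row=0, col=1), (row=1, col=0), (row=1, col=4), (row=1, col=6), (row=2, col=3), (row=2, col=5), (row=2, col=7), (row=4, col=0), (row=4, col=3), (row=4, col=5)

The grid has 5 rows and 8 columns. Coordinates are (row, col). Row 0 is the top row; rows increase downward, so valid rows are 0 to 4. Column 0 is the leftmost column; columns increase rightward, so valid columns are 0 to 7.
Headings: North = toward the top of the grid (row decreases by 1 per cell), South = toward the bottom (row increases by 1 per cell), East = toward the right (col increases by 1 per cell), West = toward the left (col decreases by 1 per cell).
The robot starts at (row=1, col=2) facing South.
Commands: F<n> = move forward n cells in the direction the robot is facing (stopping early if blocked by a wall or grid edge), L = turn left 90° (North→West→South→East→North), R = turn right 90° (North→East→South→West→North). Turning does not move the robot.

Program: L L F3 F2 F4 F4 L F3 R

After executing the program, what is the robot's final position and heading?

Start: (row=1, col=2), facing South
  L: turn left, now facing East
  L: turn left, now facing North
  F3: move forward 1/3 (blocked), now at (row=0, col=2)
  F2: move forward 0/2 (blocked), now at (row=0, col=2)
  F4: move forward 0/4 (blocked), now at (row=0, col=2)
  F4: move forward 0/4 (blocked), now at (row=0, col=2)
  L: turn left, now facing West
  F3: move forward 0/3 (blocked), now at (row=0, col=2)
  R: turn right, now facing North
Final: (row=0, col=2), facing North

Answer: Final position: (row=0, col=2), facing North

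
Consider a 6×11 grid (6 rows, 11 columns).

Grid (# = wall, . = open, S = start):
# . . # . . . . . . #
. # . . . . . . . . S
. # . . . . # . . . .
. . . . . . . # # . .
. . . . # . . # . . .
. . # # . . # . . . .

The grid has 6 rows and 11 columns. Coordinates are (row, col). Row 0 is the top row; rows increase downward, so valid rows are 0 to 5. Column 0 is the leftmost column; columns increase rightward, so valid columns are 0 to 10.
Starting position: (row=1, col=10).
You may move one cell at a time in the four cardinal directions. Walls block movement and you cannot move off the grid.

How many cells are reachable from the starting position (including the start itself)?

BFS flood-fill from (row=1, col=10):
  Distance 0: (row=1, col=10)
  Distance 1: (row=1, col=9), (row=2, col=10)
  Distance 2: (row=0, col=9), (row=1, col=8), (row=2, col=9), (row=3, col=10)
  Distance 3: (row=0, col=8), (row=1, col=7), (row=2, col=8), (row=3, col=9), (row=4, col=10)
  Distance 4: (row=0, col=7), (row=1, col=6), (row=2, col=7), (row=4, col=9), (row=5, col=10)
  Distance 5: (row=0, col=6), (row=1, col=5), (row=4, col=8), (row=5, col=9)
  Distance 6: (row=0, col=5), (row=1, col=4), (row=2, col=5), (row=5, col=8)
  Distance 7: (row=0, col=4), (row=1, col=3), (row=2, col=4), (row=3, col=5), (row=5, col=7)
  Distance 8: (row=1, col=2), (row=2, col=3), (row=3, col=4), (row=3, col=6), (row=4, col=5)
  Distance 9: (row=0, col=2), (row=2, col=2), (row=3, col=3), (row=4, col=6), (row=5, col=5)
  Distance 10: (row=0, col=1), (row=3, col=2), (row=4, col=3), (row=5, col=4)
  Distance 11: (row=3, col=1), (row=4, col=2)
  Distance 12: (row=3, col=0), (row=4, col=1)
  Distance 13: (row=2, col=0), (row=4, col=0), (row=5, col=1)
  Distance 14: (row=1, col=0), (row=5, col=0)
Total reachable: 53 (grid has 53 open cells total)

Answer: Reachable cells: 53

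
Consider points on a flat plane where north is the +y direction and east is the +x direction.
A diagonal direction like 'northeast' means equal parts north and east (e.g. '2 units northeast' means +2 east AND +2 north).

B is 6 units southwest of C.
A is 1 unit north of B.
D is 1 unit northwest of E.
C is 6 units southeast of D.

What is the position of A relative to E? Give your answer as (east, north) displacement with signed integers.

Answer: A is at (east=-1, north=-10) relative to E.

Derivation:
Place E at the origin (east=0, north=0).
  D is 1 unit northwest of E: delta (east=-1, north=+1); D at (east=-1, north=1).
  C is 6 units southeast of D: delta (east=+6, north=-6); C at (east=5, north=-5).
  B is 6 units southwest of C: delta (east=-6, north=-6); B at (east=-1, north=-11).
  A is 1 unit north of B: delta (east=+0, north=+1); A at (east=-1, north=-10).
Therefore A relative to E: (east=-1, north=-10).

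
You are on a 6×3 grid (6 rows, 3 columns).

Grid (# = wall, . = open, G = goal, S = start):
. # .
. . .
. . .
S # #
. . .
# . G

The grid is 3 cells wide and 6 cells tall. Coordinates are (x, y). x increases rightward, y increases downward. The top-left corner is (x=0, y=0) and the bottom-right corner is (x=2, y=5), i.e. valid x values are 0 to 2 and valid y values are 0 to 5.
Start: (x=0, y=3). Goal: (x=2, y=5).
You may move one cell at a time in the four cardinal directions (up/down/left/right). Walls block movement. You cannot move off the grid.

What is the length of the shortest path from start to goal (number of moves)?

Answer: Shortest path length: 4

Derivation:
BFS from (x=0, y=3) until reaching (x=2, y=5):
  Distance 0: (x=0, y=3)
  Distance 1: (x=0, y=2), (x=0, y=4)
  Distance 2: (x=0, y=1), (x=1, y=2), (x=1, y=4)
  Distance 3: (x=0, y=0), (x=1, y=1), (x=2, y=2), (x=2, y=4), (x=1, y=5)
  Distance 4: (x=2, y=1), (x=2, y=5)  <- goal reached here
One shortest path (4 moves): (x=0, y=3) -> (x=0, y=4) -> (x=1, y=4) -> (x=2, y=4) -> (x=2, y=5)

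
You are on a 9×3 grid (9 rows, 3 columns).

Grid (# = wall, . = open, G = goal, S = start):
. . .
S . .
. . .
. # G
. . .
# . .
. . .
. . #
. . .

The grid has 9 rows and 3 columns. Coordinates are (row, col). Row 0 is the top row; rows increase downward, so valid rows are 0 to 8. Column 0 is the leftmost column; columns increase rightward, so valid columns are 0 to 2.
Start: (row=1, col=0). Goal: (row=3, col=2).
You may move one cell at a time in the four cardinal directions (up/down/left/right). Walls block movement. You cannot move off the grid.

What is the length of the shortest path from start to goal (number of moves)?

Answer: Shortest path length: 4

Derivation:
BFS from (row=1, col=0) until reaching (row=3, col=2):
  Distance 0: (row=1, col=0)
  Distance 1: (row=0, col=0), (row=1, col=1), (row=2, col=0)
  Distance 2: (row=0, col=1), (row=1, col=2), (row=2, col=1), (row=3, col=0)
  Distance 3: (row=0, col=2), (row=2, col=2), (row=4, col=0)
  Distance 4: (row=3, col=2), (row=4, col=1)  <- goal reached here
One shortest path (4 moves): (row=1, col=0) -> (row=1, col=1) -> (row=1, col=2) -> (row=2, col=2) -> (row=3, col=2)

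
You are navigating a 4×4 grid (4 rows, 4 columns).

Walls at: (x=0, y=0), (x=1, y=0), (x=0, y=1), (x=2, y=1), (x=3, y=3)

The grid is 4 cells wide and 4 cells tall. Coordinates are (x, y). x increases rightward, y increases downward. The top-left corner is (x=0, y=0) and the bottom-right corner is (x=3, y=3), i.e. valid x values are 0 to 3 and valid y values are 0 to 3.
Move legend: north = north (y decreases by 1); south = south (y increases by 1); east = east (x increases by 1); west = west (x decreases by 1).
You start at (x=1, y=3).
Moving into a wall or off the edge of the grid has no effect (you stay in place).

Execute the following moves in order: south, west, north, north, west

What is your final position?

Start: (x=1, y=3)
  south (south): blocked, stay at (x=1, y=3)
  west (west): (x=1, y=3) -> (x=0, y=3)
  north (north): (x=0, y=3) -> (x=0, y=2)
  north (north): blocked, stay at (x=0, y=2)
  west (west): blocked, stay at (x=0, y=2)
Final: (x=0, y=2)

Answer: Final position: (x=0, y=2)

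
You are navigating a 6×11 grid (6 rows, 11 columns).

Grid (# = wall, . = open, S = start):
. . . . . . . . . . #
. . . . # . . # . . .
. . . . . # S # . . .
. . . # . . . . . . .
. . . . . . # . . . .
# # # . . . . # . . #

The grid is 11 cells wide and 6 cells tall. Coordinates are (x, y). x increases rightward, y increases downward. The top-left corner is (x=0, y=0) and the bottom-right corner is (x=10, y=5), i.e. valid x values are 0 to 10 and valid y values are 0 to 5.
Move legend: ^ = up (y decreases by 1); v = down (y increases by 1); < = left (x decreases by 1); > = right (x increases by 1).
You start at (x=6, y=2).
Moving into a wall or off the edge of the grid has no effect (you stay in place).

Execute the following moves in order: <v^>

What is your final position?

Start: (x=6, y=2)
  < (left): blocked, stay at (x=6, y=2)
  v (down): (x=6, y=2) -> (x=6, y=3)
  ^ (up): (x=6, y=3) -> (x=6, y=2)
  > (right): blocked, stay at (x=6, y=2)
Final: (x=6, y=2)

Answer: Final position: (x=6, y=2)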